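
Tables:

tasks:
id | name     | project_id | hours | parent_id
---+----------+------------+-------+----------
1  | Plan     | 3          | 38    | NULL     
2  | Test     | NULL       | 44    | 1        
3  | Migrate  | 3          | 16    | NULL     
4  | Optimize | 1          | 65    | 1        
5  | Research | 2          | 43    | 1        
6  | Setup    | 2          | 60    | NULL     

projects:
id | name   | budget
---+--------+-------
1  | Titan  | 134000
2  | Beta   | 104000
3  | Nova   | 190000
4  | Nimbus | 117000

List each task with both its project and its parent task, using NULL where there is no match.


Two LEFT JOINs from the same base table tasks: one to projects via project_id, one to tasks itself via parent_id. Both are LEFT so every task is preserved.
Match against projects:
  - task 1 (Plan): project_id=3 -> matches Nova
  - task 2 (Test): project_id=NULL, no match -> kept with NULL
  - task 3 (Migrate): project_id=3 -> matches Nova
  - task 4 (Optimize): project_id=1 -> matches Titan
  - task 5 (Research): project_id=2 -> matches Beta
  - task 6 (Setup): project_id=2 -> matches Beta
Match against tasks (self):
  - task 1 (Plan): parent_id=NULL -> NULL
  - task 2 (Test): parent_id=1 -> Plan
  - task 3 (Migrate): parent_id=NULL -> NULL
  - task 4 (Optimize): parent_id=1 -> Plan
  - task 5 (Research): parent_id=1 -> Plan
  - task 6 (Setup): parent_id=NULL -> NULL

SQL:
SELECT a.name, b.name AS project, c.name AS parent
FROM tasks a
LEFT JOIN projects b ON a.project_id = b.id
LEFT JOIN tasks c ON a.parent_id = c.id

Result:
name     | project | parent
---------+---------+-------
Plan     | Nova    | NULL  
Test     | NULL    | Plan  
Migrate  | Nova    | NULL  
Optimize | Titan   | Plan  
Research | Beta    | Plan  
Setup    | Beta    | NULL  


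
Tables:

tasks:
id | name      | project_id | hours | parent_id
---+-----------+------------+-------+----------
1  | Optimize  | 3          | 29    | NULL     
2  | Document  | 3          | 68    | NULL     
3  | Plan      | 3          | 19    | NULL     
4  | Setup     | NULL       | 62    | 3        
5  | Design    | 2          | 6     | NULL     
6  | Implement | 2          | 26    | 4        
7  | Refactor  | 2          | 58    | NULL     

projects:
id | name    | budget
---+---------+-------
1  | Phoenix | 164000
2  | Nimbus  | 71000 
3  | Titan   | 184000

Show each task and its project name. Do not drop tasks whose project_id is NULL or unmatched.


LEFT JOIN keeps every row from tasks (the left table); where project_id has no match in projects, the project columns become NULL. Walk through each task:
  - task 1 (Optimize): project_id=3 -> matches Titan
  - task 2 (Document): project_id=3 -> matches Titan
  - task 3 (Plan): project_id=3 -> matches Titan
  - task 4 (Setup): project_id=NULL, no match -> kept with NULL
  - task 5 (Design): project_id=2 -> matches Nimbus
  - task 6 (Implement): project_id=2 -> matches Nimbus
  - task 7 (Refactor): project_id=2 -> matches Nimbus
All 7 rows appear; 1 has NULL project.

SQL:
SELECT a.name, b.name AS project
FROM tasks a
LEFT JOIN projects b ON a.project_id = b.id

Result:
name      | project
----------+--------
Optimize  | Titan  
Document  | Titan  
Plan      | Titan  
Setup     | NULL   
Design    | Nimbus 
Implement | Nimbus 
Refactor  | Nimbus 


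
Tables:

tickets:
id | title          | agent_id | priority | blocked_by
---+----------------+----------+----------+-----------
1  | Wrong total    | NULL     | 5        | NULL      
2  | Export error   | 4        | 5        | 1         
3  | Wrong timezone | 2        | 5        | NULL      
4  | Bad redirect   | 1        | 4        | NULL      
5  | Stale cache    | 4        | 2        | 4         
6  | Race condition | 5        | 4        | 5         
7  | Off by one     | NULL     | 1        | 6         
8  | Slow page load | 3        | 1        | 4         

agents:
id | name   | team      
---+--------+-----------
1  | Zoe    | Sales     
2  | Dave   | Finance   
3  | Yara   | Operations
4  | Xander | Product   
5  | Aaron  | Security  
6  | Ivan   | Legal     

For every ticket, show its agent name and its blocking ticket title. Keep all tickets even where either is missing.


Two LEFT JOINs from the same base table tickets: one to agents via agent_id, one to tickets itself via blocked_by. Both are LEFT so every ticket is preserved.
Match against agents:
  - ticket 1 (Wrong total): agent_id=NULL, no match -> kept with NULL
  - ticket 2 (Export error): agent_id=4 -> matches Xander
  - ticket 3 (Wrong timezone): agent_id=2 -> matches Dave
  - ticket 4 (Bad redirect): agent_id=1 -> matches Zoe
  - ticket 5 (Stale cache): agent_id=4 -> matches Xander
  - ticket 6 (Race condition): agent_id=5 -> matches Aaron
  - ticket 7 (Off by one): agent_id=NULL, no match -> kept with NULL
  - ticket 8 (Slow page load): agent_id=3 -> matches Yara
Match against tickets (self):
  - ticket 1 (Wrong total): blocked_by=NULL -> NULL
  - ticket 2 (Export error): blocked_by=1 -> Wrong total
  - ticket 3 (Wrong timezone): blocked_by=NULL -> NULL
  - ticket 4 (Bad redirect): blocked_by=NULL -> NULL
  - ticket 5 (Stale cache): blocked_by=4 -> Bad redirect
  - ticket 6 (Race condition): blocked_by=5 -> Stale cache
  - ticket 7 (Off by one): blocked_by=6 -> Race condition
  - ticket 8 (Slow page load): blocked_by=4 -> Bad redirect

SQL:
SELECT a.title, b.name AS agent, c.title AS blocked_by
FROM tickets a
LEFT JOIN agents b ON a.agent_id = b.id
LEFT JOIN tickets c ON a.blocked_by = c.id

Result:
title          | agent  | blocked_by    
---------------+--------+---------------
Wrong total    | NULL   | NULL          
Export error   | Xander | Wrong total   
Wrong timezone | Dave   | NULL          
Bad redirect   | Zoe    | NULL          
Stale cache    | Xander | Bad redirect  
Race condition | Aaron  | Stale cache   
Off by one     | NULL   | Race condition
Slow page load | Yara   | Bad redirect  


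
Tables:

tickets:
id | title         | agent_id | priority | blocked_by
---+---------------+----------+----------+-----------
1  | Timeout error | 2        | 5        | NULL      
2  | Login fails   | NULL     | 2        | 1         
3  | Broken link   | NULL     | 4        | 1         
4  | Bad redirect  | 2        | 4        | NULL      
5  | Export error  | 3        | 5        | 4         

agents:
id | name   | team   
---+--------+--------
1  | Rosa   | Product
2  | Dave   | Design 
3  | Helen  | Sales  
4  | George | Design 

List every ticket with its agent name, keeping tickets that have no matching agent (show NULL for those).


LEFT JOIN keeps every row from tickets (the left table); where agent_id has no match in agents, the agent columns become NULL. Walk through each ticket:
  - ticket 1 (Timeout error): agent_id=2 -> matches Dave
  - ticket 2 (Login fails): agent_id=NULL, no match -> kept with NULL
  - ticket 3 (Broken link): agent_id=NULL, no match -> kept with NULL
  - ticket 4 (Bad redirect): agent_id=2 -> matches Dave
  - ticket 5 (Export error): agent_id=3 -> matches Helen
All 5 rows appear; 2 have NULL agent.

SQL:
SELECT a.title, b.name AS agent
FROM tickets a
LEFT JOIN agents b ON a.agent_id = b.id

Result:
title         | agent
--------------+------
Timeout error | Dave 
Login fails   | NULL 
Broken link   | NULL 
Bad redirect  | Dave 
Export error  | Helen


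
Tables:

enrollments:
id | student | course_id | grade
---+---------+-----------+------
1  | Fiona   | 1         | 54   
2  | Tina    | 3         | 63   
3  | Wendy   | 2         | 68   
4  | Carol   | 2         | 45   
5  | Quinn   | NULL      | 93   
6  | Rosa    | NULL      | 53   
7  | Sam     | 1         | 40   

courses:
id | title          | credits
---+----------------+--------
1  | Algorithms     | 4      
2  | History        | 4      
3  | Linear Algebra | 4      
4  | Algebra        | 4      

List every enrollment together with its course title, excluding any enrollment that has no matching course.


INNER JOIN keeps only enrollments rows whose course_id matches an id in courses. Walk through each enrollment:
  - enrollment 1 (Fiona): course_id=1 -> matches Algorithms
  - enrollment 2 (Tina): course_id=3 -> matches Linear Algebra
  - enrollment 3 (Wendy): course_id=2 -> matches History
  - enrollment 4 (Carol): course_id=2 -> matches History
  - enrollment 5 (Quinn): course_id=NULL, no match -> dropped
  - enrollment 6 (Rosa): course_id=NULL, no match -> dropped
  - enrollment 7 (Sam): course_id=1 -> matches Algorithms
So 2 of 7 rows are dropped.

SQL:
SELECT a.student, b.title AS course
FROM enrollments a
INNER JOIN courses b ON a.course_id = b.id

Result:
student | course        
--------+---------------
Fiona   | Algorithms    
Tina    | Linear Algebra
Wendy   | History       
Carol   | History       
Sam     | Algorithms    


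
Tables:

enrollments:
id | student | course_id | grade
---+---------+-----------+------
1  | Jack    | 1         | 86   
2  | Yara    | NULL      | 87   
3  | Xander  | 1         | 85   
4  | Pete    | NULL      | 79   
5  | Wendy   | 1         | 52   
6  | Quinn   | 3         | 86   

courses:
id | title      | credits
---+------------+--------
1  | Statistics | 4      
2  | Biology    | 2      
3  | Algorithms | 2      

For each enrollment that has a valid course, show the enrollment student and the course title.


INNER JOIN keeps only enrollments rows whose course_id matches an id in courses. Walk through each enrollment:
  - enrollment 1 (Jack): course_id=1 -> matches Statistics
  - enrollment 2 (Yara): course_id=NULL, no match -> dropped
  - enrollment 3 (Xander): course_id=1 -> matches Statistics
  - enrollment 4 (Pete): course_id=NULL, no match -> dropped
  - enrollment 5 (Wendy): course_id=1 -> matches Statistics
  - enrollment 6 (Quinn): course_id=3 -> matches Algorithms
So 2 of 6 rows are dropped.

SQL:
SELECT a.student, b.title AS course
FROM enrollments a
INNER JOIN courses b ON a.course_id = b.id

Result:
student | course    
--------+-----------
Jack    | Statistics
Xander  | Statistics
Wendy   | Statistics
Quinn   | Algorithms


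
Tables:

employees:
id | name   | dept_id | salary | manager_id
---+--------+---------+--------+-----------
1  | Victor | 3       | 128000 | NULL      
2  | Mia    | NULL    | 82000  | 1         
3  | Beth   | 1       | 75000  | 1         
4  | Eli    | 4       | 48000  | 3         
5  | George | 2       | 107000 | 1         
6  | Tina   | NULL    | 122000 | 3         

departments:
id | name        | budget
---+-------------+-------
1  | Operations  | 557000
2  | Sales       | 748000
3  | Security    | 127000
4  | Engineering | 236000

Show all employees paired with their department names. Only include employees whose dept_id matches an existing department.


INNER JOIN keeps only employees rows whose dept_id matches an id in departments. Walk through each employee:
  - employee 1 (Victor): dept_id=3 -> matches Security
  - employee 2 (Mia): dept_id=NULL, no match -> dropped
  - employee 3 (Beth): dept_id=1 -> matches Operations
  - employee 4 (Eli): dept_id=4 -> matches Engineering
  - employee 5 (George): dept_id=2 -> matches Sales
  - employee 6 (Tina): dept_id=NULL, no match -> dropped
So 2 of 6 rows are dropped.

SQL:
SELECT a.name, b.name AS department
FROM employees a
INNER JOIN departments b ON a.dept_id = b.id

Result:
name   | department 
-------+------------
Victor | Security   
Beth   | Operations 
Eli    | Engineering
George | Sales      


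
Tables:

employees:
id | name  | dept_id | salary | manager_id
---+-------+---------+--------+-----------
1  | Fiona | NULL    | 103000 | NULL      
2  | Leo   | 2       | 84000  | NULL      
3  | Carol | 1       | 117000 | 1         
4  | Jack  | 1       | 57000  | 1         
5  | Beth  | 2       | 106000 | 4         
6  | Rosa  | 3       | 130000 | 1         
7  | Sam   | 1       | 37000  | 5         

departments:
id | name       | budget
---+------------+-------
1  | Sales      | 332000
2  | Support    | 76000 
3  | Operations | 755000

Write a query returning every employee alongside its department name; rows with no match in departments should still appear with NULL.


LEFT JOIN keeps every row from employees (the left table); where dept_id has no match in departments, the department columns become NULL. Walk through each employee:
  - employee 1 (Fiona): dept_id=NULL, no match -> kept with NULL
  - employee 2 (Leo): dept_id=2 -> matches Support
  - employee 3 (Carol): dept_id=1 -> matches Sales
  - employee 4 (Jack): dept_id=1 -> matches Sales
  - employee 5 (Beth): dept_id=2 -> matches Support
  - employee 6 (Rosa): dept_id=3 -> matches Operations
  - employee 7 (Sam): dept_id=1 -> matches Sales
All 7 rows appear; 1 has NULL department.

SQL:
SELECT a.name, b.name AS department
FROM employees a
LEFT JOIN departments b ON a.dept_id = b.id

Result:
name  | department
------+-----------
Fiona | NULL      
Leo   | Support   
Carol | Sales     
Jack  | Sales     
Beth  | Support   
Rosa  | Operations
Sam   | Sales     


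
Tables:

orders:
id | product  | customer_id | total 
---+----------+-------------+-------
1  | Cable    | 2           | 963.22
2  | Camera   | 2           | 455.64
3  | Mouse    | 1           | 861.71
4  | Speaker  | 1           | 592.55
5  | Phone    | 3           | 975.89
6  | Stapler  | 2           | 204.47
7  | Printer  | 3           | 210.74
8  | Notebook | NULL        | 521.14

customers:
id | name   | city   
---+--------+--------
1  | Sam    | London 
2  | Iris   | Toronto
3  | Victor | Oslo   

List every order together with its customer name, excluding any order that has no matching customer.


INNER JOIN keeps only orders rows whose customer_id matches an id in customers. Walk through each order:
  - order 1 (Cable): customer_id=2 -> matches Iris
  - order 2 (Camera): customer_id=2 -> matches Iris
  - order 3 (Mouse): customer_id=1 -> matches Sam
  - order 4 (Speaker): customer_id=1 -> matches Sam
  - order 5 (Phone): customer_id=3 -> matches Victor
  - order 6 (Stapler): customer_id=2 -> matches Iris
  - order 7 (Printer): customer_id=3 -> matches Victor
  - order 8 (Notebook): customer_id=NULL, no match -> dropped
So 1 of 8 rows is dropped.

SQL:
SELECT a.product, b.name AS customer
FROM orders a
INNER JOIN customers b ON a.customer_id = b.id

Result:
product | customer
--------+---------
Cable   | Iris    
Camera  | Iris    
Mouse   | Sam     
Speaker | Sam     
Phone   | Victor  
Stapler | Iris    
Printer | Victor  


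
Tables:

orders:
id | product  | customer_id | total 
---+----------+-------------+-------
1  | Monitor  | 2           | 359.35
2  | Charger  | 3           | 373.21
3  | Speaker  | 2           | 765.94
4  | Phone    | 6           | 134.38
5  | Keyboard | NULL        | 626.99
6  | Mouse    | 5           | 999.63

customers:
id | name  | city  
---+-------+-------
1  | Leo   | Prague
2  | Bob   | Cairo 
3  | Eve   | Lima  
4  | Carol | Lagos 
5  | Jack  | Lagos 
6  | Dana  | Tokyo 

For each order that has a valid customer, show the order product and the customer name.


INNER JOIN keeps only orders rows whose customer_id matches an id in customers. Walk through each order:
  - order 1 (Monitor): customer_id=2 -> matches Bob
  - order 2 (Charger): customer_id=3 -> matches Eve
  - order 3 (Speaker): customer_id=2 -> matches Bob
  - order 4 (Phone): customer_id=6 -> matches Dana
  - order 5 (Keyboard): customer_id=NULL, no match -> dropped
  - order 6 (Mouse): customer_id=5 -> matches Jack
So 1 of 6 rows is dropped.

SQL:
SELECT a.product, b.name AS customer
FROM orders a
INNER JOIN customers b ON a.customer_id = b.id

Result:
product | customer
--------+---------
Monitor | Bob     
Charger | Eve     
Speaker | Bob     
Phone   | Dana    
Mouse   | Jack    


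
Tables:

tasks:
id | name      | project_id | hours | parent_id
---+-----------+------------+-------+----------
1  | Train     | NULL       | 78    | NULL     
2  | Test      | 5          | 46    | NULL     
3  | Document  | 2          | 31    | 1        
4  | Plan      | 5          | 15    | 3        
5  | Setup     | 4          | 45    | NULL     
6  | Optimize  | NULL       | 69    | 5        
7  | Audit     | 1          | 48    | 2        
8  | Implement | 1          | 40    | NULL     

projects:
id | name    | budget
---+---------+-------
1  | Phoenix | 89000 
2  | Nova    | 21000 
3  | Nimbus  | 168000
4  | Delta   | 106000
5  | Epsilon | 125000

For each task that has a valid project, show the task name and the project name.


INNER JOIN keeps only tasks rows whose project_id matches an id in projects. Walk through each task:
  - task 1 (Train): project_id=NULL, no match -> dropped
  - task 2 (Test): project_id=5 -> matches Epsilon
  - task 3 (Document): project_id=2 -> matches Nova
  - task 4 (Plan): project_id=5 -> matches Epsilon
  - task 5 (Setup): project_id=4 -> matches Delta
  - task 6 (Optimize): project_id=NULL, no match -> dropped
  - task 7 (Audit): project_id=1 -> matches Phoenix
  - task 8 (Implement): project_id=1 -> matches Phoenix
So 2 of 8 rows are dropped.

SQL:
SELECT a.name, b.name AS project
FROM tasks a
INNER JOIN projects b ON a.project_id = b.id

Result:
name      | project
----------+--------
Test      | Epsilon
Document  | Nova   
Plan      | Epsilon
Setup     | Delta  
Audit     | Phoenix
Implement | Phoenix


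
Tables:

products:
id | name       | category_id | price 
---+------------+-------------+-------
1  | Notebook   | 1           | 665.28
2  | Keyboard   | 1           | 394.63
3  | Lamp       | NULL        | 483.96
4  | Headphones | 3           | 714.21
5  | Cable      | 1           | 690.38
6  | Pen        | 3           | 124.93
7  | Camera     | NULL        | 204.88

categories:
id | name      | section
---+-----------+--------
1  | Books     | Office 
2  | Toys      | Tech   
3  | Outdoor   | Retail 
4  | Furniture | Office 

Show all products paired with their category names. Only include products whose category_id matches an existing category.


INNER JOIN keeps only products rows whose category_id matches an id in categories. Walk through each product:
  - product 1 (Notebook): category_id=1 -> matches Books
  - product 2 (Keyboard): category_id=1 -> matches Books
  - product 3 (Lamp): category_id=NULL, no match -> dropped
  - product 4 (Headphones): category_id=3 -> matches Outdoor
  - product 5 (Cable): category_id=1 -> matches Books
  - product 6 (Pen): category_id=3 -> matches Outdoor
  - product 7 (Camera): category_id=NULL, no match -> dropped
So 2 of 7 rows are dropped.

SQL:
SELECT a.name, b.name AS category
FROM products a
INNER JOIN categories b ON a.category_id = b.id

Result:
name       | category
-----------+---------
Notebook   | Books   
Keyboard   | Books   
Headphones | Outdoor 
Cable      | Books   
Pen        | Outdoor 


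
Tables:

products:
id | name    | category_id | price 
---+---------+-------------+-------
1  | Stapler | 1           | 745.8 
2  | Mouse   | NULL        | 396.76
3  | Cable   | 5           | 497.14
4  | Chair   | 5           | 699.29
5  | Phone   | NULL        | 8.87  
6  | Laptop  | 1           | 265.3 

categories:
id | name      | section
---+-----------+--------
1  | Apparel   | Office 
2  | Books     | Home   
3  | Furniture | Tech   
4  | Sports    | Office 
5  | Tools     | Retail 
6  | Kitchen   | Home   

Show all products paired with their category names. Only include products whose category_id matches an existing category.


INNER JOIN keeps only products rows whose category_id matches an id in categories. Walk through each product:
  - product 1 (Stapler): category_id=1 -> matches Apparel
  - product 2 (Mouse): category_id=NULL, no match -> dropped
  - product 3 (Cable): category_id=5 -> matches Tools
  - product 4 (Chair): category_id=5 -> matches Tools
  - product 5 (Phone): category_id=NULL, no match -> dropped
  - product 6 (Laptop): category_id=1 -> matches Apparel
So 2 of 6 rows are dropped.

SQL:
SELECT a.name, b.name AS category
FROM products a
INNER JOIN categories b ON a.category_id = b.id

Result:
name    | category
--------+---------
Stapler | Apparel 
Cable   | Tools   
Chair   | Tools   
Laptop  | Apparel 


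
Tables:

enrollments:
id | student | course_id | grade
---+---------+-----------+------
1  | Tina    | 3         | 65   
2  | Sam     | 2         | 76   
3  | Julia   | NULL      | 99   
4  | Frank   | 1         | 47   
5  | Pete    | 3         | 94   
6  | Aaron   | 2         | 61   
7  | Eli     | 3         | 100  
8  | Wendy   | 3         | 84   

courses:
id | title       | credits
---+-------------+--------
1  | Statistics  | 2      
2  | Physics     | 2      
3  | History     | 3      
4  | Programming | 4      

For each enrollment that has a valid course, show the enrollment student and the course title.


INNER JOIN keeps only enrollments rows whose course_id matches an id in courses. Walk through each enrollment:
  - enrollment 1 (Tina): course_id=3 -> matches History
  - enrollment 2 (Sam): course_id=2 -> matches Physics
  - enrollment 3 (Julia): course_id=NULL, no match -> dropped
  - enrollment 4 (Frank): course_id=1 -> matches Statistics
  - enrollment 5 (Pete): course_id=3 -> matches History
  - enrollment 6 (Aaron): course_id=2 -> matches Physics
  - enrollment 7 (Eli): course_id=3 -> matches History
  - enrollment 8 (Wendy): course_id=3 -> matches History
So 1 of 8 rows is dropped.

SQL:
SELECT a.student, b.title AS course
FROM enrollments a
INNER JOIN courses b ON a.course_id = b.id

Result:
student | course    
--------+-----------
Tina    | History   
Sam     | Physics   
Frank   | Statistics
Pete    | History   
Aaron   | Physics   
Eli     | History   
Wendy   | History   


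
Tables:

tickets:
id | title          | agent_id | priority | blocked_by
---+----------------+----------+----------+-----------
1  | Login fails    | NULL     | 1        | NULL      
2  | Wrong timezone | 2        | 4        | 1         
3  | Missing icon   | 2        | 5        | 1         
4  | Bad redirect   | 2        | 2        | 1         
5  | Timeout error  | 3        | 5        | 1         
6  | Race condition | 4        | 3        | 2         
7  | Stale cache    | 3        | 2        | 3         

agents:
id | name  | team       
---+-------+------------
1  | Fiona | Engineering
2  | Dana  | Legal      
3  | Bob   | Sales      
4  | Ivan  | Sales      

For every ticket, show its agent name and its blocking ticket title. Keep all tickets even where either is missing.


Two LEFT JOINs from the same base table tickets: one to agents via agent_id, one to tickets itself via blocked_by. Both are LEFT so every ticket is preserved.
Match against agents:
  - ticket 1 (Login fails): agent_id=NULL, no match -> kept with NULL
  - ticket 2 (Wrong timezone): agent_id=2 -> matches Dana
  - ticket 3 (Missing icon): agent_id=2 -> matches Dana
  - ticket 4 (Bad redirect): agent_id=2 -> matches Dana
  - ticket 5 (Timeout error): agent_id=3 -> matches Bob
  - ticket 6 (Race condition): agent_id=4 -> matches Ivan
  - ticket 7 (Stale cache): agent_id=3 -> matches Bob
Match against tickets (self):
  - ticket 1 (Login fails): blocked_by=NULL -> NULL
  - ticket 2 (Wrong timezone): blocked_by=1 -> Login fails
  - ticket 3 (Missing icon): blocked_by=1 -> Login fails
  - ticket 4 (Bad redirect): blocked_by=1 -> Login fails
  - ticket 5 (Timeout error): blocked_by=1 -> Login fails
  - ticket 6 (Race condition): blocked_by=2 -> Wrong timezone
  - ticket 7 (Stale cache): blocked_by=3 -> Missing icon

SQL:
SELECT a.title, b.name AS agent, c.title AS blocked_by
FROM tickets a
LEFT JOIN agents b ON a.agent_id = b.id
LEFT JOIN tickets c ON a.blocked_by = c.id

Result:
title          | agent | blocked_by    
---------------+-------+---------------
Login fails    | NULL  | NULL          
Wrong timezone | Dana  | Login fails   
Missing icon   | Dana  | Login fails   
Bad redirect   | Dana  | Login fails   
Timeout error  | Bob   | Login fails   
Race condition | Ivan  | Wrong timezone
Stale cache    | Bob   | Missing icon  


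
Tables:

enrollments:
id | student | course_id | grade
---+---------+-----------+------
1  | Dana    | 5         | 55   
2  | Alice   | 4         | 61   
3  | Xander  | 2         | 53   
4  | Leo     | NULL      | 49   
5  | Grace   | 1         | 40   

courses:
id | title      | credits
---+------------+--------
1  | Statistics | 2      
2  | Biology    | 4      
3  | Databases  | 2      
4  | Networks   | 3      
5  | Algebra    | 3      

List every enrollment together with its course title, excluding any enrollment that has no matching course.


INNER JOIN keeps only enrollments rows whose course_id matches an id in courses. Walk through each enrollment:
  - enrollment 1 (Dana): course_id=5 -> matches Algebra
  - enrollment 2 (Alice): course_id=4 -> matches Networks
  - enrollment 3 (Xander): course_id=2 -> matches Biology
  - enrollment 4 (Leo): course_id=NULL, no match -> dropped
  - enrollment 5 (Grace): course_id=1 -> matches Statistics
So 1 of 5 rows is dropped.

SQL:
SELECT a.student, b.title AS course
FROM enrollments a
INNER JOIN courses b ON a.course_id = b.id

Result:
student | course    
--------+-----------
Dana    | Algebra   
Alice   | Networks  
Xander  | Biology   
Grace   | Statistics


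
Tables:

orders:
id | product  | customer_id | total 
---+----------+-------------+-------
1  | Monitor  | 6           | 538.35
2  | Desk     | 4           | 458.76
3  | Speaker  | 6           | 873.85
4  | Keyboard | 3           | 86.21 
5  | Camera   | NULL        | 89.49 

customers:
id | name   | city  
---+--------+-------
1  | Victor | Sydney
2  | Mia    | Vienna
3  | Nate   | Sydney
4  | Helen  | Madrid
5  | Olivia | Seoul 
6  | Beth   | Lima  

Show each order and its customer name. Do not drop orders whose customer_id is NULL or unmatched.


LEFT JOIN keeps every row from orders (the left table); where customer_id has no match in customers, the customer columns become NULL. Walk through each order:
  - order 1 (Monitor): customer_id=6 -> matches Beth
  - order 2 (Desk): customer_id=4 -> matches Helen
  - order 3 (Speaker): customer_id=6 -> matches Beth
  - order 4 (Keyboard): customer_id=3 -> matches Nate
  - order 5 (Camera): customer_id=NULL, no match -> kept with NULL
All 5 rows appear; 1 has NULL customer.

SQL:
SELECT a.product, b.name AS customer
FROM orders a
LEFT JOIN customers b ON a.customer_id = b.id

Result:
product  | customer
---------+---------
Monitor  | Beth    
Desk     | Helen   
Speaker  | Beth    
Keyboard | Nate    
Camera   | NULL    


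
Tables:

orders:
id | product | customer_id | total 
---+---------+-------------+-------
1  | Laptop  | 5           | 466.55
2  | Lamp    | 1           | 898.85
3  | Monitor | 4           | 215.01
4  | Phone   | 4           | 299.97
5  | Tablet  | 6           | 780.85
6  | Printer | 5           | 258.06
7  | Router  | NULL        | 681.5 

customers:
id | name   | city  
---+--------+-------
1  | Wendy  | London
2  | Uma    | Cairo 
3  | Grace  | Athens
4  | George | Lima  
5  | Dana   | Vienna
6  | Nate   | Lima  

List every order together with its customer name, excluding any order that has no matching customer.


INNER JOIN keeps only orders rows whose customer_id matches an id in customers. Walk through each order:
  - order 1 (Laptop): customer_id=5 -> matches Dana
  - order 2 (Lamp): customer_id=1 -> matches Wendy
  - order 3 (Monitor): customer_id=4 -> matches George
  - order 4 (Phone): customer_id=4 -> matches George
  - order 5 (Tablet): customer_id=6 -> matches Nate
  - order 6 (Printer): customer_id=5 -> matches Dana
  - order 7 (Router): customer_id=NULL, no match -> dropped
So 1 of 7 rows is dropped.

SQL:
SELECT a.product, b.name AS customer
FROM orders a
INNER JOIN customers b ON a.customer_id = b.id

Result:
product | customer
--------+---------
Laptop  | Dana    
Lamp    | Wendy   
Monitor | George  
Phone   | George  
Tablet  | Nate    
Printer | Dana    


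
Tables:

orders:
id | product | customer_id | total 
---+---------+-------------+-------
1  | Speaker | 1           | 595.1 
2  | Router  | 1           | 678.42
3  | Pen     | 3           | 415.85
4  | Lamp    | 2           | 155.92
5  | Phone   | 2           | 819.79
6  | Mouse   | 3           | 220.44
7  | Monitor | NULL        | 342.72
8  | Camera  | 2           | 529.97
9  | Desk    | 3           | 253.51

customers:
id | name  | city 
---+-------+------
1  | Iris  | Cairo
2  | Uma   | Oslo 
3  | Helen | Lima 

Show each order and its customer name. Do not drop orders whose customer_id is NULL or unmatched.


LEFT JOIN keeps every row from orders (the left table); where customer_id has no match in customers, the customer columns become NULL. Walk through each order:
  - order 1 (Speaker): customer_id=1 -> matches Iris
  - order 2 (Router): customer_id=1 -> matches Iris
  - order 3 (Pen): customer_id=3 -> matches Helen
  - order 4 (Lamp): customer_id=2 -> matches Uma
  - order 5 (Phone): customer_id=2 -> matches Uma
  - order 6 (Mouse): customer_id=3 -> matches Helen
  - order 7 (Monitor): customer_id=NULL, no match -> kept with NULL
  - order 8 (Camera): customer_id=2 -> matches Uma
  - order 9 (Desk): customer_id=3 -> matches Helen
All 9 rows appear; 1 has NULL customer.

SQL:
SELECT a.product, b.name AS customer
FROM orders a
LEFT JOIN customers b ON a.customer_id = b.id

Result:
product | customer
--------+---------
Speaker | Iris    
Router  | Iris    
Pen     | Helen   
Lamp    | Uma     
Phone   | Uma     
Mouse   | Helen   
Monitor | NULL    
Camera  | Uma     
Desk    | Helen   


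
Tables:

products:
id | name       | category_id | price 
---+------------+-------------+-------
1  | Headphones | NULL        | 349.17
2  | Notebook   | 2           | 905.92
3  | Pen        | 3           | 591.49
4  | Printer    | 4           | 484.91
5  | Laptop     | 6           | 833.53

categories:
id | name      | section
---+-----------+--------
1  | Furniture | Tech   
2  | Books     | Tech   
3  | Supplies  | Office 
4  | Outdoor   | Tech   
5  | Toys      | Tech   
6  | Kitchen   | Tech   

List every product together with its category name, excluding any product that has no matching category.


INNER JOIN keeps only products rows whose category_id matches an id in categories. Walk through each product:
  - product 1 (Headphones): category_id=NULL, no match -> dropped
  - product 2 (Notebook): category_id=2 -> matches Books
  - product 3 (Pen): category_id=3 -> matches Supplies
  - product 4 (Printer): category_id=4 -> matches Outdoor
  - product 5 (Laptop): category_id=6 -> matches Kitchen
So 1 of 5 rows is dropped.

SQL:
SELECT a.name, b.name AS category
FROM products a
INNER JOIN categories b ON a.category_id = b.id

Result:
name     | category
---------+---------
Notebook | Books   
Pen      | Supplies
Printer  | Outdoor 
Laptop   | Kitchen 


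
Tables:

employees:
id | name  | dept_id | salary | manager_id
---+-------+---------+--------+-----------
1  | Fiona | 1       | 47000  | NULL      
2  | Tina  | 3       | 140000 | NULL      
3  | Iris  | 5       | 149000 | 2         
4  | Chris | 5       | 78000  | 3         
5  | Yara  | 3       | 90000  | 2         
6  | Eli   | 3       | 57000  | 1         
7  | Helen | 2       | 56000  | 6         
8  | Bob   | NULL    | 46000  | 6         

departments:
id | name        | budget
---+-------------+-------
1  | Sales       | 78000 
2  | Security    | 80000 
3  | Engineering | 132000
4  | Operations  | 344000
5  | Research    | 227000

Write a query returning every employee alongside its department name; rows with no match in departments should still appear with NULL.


LEFT JOIN keeps every row from employees (the left table); where dept_id has no match in departments, the department columns become NULL. Walk through each employee:
  - employee 1 (Fiona): dept_id=1 -> matches Sales
  - employee 2 (Tina): dept_id=3 -> matches Engineering
  - employee 3 (Iris): dept_id=5 -> matches Research
  - employee 4 (Chris): dept_id=5 -> matches Research
  - employee 5 (Yara): dept_id=3 -> matches Engineering
  - employee 6 (Eli): dept_id=3 -> matches Engineering
  - employee 7 (Helen): dept_id=2 -> matches Security
  - employee 8 (Bob): dept_id=NULL, no match -> kept with NULL
All 8 rows appear; 1 has NULL department.

SQL:
SELECT a.name, b.name AS department
FROM employees a
LEFT JOIN departments b ON a.dept_id = b.id

Result:
name  | department 
------+------------
Fiona | Sales      
Tina  | Engineering
Iris  | Research   
Chris | Research   
Yara  | Engineering
Eli   | Engineering
Helen | Security   
Bob   | NULL       


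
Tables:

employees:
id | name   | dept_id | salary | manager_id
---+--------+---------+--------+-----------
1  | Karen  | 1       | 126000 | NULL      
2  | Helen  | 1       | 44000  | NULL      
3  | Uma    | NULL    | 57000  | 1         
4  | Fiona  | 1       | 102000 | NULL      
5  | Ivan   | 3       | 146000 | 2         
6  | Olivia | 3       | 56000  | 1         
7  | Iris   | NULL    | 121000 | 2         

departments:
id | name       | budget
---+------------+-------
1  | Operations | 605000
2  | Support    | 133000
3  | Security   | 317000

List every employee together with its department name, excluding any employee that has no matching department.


INNER JOIN keeps only employees rows whose dept_id matches an id in departments. Walk through each employee:
  - employee 1 (Karen): dept_id=1 -> matches Operations
  - employee 2 (Helen): dept_id=1 -> matches Operations
  - employee 3 (Uma): dept_id=NULL, no match -> dropped
  - employee 4 (Fiona): dept_id=1 -> matches Operations
  - employee 5 (Ivan): dept_id=3 -> matches Security
  - employee 6 (Olivia): dept_id=3 -> matches Security
  - employee 7 (Iris): dept_id=NULL, no match -> dropped
So 2 of 7 rows are dropped.

SQL:
SELECT a.name, b.name AS department
FROM employees a
INNER JOIN departments b ON a.dept_id = b.id

Result:
name   | department
-------+-----------
Karen  | Operations
Helen  | Operations
Fiona  | Operations
Ivan   | Security  
Olivia | Security  


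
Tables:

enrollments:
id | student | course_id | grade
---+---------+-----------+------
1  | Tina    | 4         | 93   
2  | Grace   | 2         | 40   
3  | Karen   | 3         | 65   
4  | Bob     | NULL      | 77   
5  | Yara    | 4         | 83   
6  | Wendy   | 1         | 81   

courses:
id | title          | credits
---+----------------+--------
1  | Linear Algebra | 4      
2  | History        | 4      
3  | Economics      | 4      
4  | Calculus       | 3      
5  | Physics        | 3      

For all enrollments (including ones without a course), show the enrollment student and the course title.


LEFT JOIN keeps every row from enrollments (the left table); where course_id has no match in courses, the course columns become NULL. Walk through each enrollment:
  - enrollment 1 (Tina): course_id=4 -> matches Calculus
  - enrollment 2 (Grace): course_id=2 -> matches History
  - enrollment 3 (Karen): course_id=3 -> matches Economics
  - enrollment 4 (Bob): course_id=NULL, no match -> kept with NULL
  - enrollment 5 (Yara): course_id=4 -> matches Calculus
  - enrollment 6 (Wendy): course_id=1 -> matches Linear Algebra
All 6 rows appear; 1 has NULL course.

SQL:
SELECT a.student, b.title AS course
FROM enrollments a
LEFT JOIN courses b ON a.course_id = b.id

Result:
student | course        
--------+---------------
Tina    | Calculus      
Grace   | History       
Karen   | Economics     
Bob     | NULL          
Yara    | Calculus      
Wendy   | Linear Algebra


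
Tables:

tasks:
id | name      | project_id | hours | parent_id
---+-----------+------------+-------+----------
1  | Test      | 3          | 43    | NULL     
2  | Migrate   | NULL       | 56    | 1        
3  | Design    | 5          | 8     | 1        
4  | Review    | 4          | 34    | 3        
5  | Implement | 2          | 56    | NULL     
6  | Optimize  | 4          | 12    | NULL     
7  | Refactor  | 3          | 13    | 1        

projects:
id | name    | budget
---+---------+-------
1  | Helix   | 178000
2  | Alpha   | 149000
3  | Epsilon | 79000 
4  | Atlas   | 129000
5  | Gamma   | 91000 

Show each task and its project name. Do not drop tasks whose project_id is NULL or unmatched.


LEFT JOIN keeps every row from tasks (the left table); where project_id has no match in projects, the project columns become NULL. Walk through each task:
  - task 1 (Test): project_id=3 -> matches Epsilon
  - task 2 (Migrate): project_id=NULL, no match -> kept with NULL
  - task 3 (Design): project_id=5 -> matches Gamma
  - task 4 (Review): project_id=4 -> matches Atlas
  - task 5 (Implement): project_id=2 -> matches Alpha
  - task 6 (Optimize): project_id=4 -> matches Atlas
  - task 7 (Refactor): project_id=3 -> matches Epsilon
All 7 rows appear; 1 has NULL project.

SQL:
SELECT a.name, b.name AS project
FROM tasks a
LEFT JOIN projects b ON a.project_id = b.id

Result:
name      | project
----------+--------
Test      | Epsilon
Migrate   | NULL   
Design    | Gamma  
Review    | Atlas  
Implement | Alpha  
Optimize  | Atlas  
Refactor  | Epsilon


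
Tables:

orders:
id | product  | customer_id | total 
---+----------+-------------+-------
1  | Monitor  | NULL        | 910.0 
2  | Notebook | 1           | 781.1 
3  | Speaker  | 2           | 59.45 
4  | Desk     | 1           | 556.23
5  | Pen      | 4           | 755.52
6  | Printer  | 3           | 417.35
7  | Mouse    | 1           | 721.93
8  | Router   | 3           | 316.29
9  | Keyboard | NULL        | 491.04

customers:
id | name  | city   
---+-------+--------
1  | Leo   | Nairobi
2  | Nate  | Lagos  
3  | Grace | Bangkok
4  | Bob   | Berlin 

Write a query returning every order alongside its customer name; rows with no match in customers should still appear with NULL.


LEFT JOIN keeps every row from orders (the left table); where customer_id has no match in customers, the customer columns become NULL. Walk through each order:
  - order 1 (Monitor): customer_id=NULL, no match -> kept with NULL
  - order 2 (Notebook): customer_id=1 -> matches Leo
  - order 3 (Speaker): customer_id=2 -> matches Nate
  - order 4 (Desk): customer_id=1 -> matches Leo
  - order 5 (Pen): customer_id=4 -> matches Bob
  - order 6 (Printer): customer_id=3 -> matches Grace
  - order 7 (Mouse): customer_id=1 -> matches Leo
  - order 8 (Router): customer_id=3 -> matches Grace
  - order 9 (Keyboard): customer_id=NULL, no match -> kept with NULL
All 9 rows appear; 2 have NULL customer.

SQL:
SELECT a.product, b.name AS customer
FROM orders a
LEFT JOIN customers b ON a.customer_id = b.id

Result:
product  | customer
---------+---------
Monitor  | NULL    
Notebook | Leo     
Speaker  | Nate    
Desk     | Leo     
Pen      | Bob     
Printer  | Grace   
Mouse    | Leo     
Router   | Grace   
Keyboard | NULL    


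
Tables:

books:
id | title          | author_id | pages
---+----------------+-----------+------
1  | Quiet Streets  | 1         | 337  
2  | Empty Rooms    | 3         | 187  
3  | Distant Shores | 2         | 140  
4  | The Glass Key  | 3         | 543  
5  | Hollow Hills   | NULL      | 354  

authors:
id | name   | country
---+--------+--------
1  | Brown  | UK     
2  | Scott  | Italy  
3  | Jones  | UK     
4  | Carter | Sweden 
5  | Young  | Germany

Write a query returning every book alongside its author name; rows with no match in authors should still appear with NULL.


LEFT JOIN keeps every row from books (the left table); where author_id has no match in authors, the author columns become NULL. Walk through each book:
  - book 1 (Quiet Streets): author_id=1 -> matches Brown
  - book 2 (Empty Rooms): author_id=3 -> matches Jones
  - book 3 (Distant Shores): author_id=2 -> matches Scott
  - book 4 (The Glass Key): author_id=3 -> matches Jones
  - book 5 (Hollow Hills): author_id=NULL, no match -> kept with NULL
All 5 rows appear; 1 has NULL author.

SQL:
SELECT a.title, b.name AS author
FROM books a
LEFT JOIN authors b ON a.author_id = b.id

Result:
title          | author
---------------+-------
Quiet Streets  | Brown 
Empty Rooms    | Jones 
Distant Shores | Scott 
The Glass Key  | Jones 
Hollow Hills   | NULL  


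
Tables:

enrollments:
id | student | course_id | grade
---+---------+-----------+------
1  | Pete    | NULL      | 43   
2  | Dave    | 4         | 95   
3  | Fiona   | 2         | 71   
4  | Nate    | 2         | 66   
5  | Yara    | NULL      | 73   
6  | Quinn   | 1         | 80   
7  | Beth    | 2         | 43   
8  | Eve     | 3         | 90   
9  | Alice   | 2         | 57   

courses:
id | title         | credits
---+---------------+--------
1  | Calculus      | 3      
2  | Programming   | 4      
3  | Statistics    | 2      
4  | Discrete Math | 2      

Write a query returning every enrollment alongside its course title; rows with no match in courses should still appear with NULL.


LEFT JOIN keeps every row from enrollments (the left table); where course_id has no match in courses, the course columns become NULL. Walk through each enrollment:
  - enrollment 1 (Pete): course_id=NULL, no match -> kept with NULL
  - enrollment 2 (Dave): course_id=4 -> matches Discrete Math
  - enrollment 3 (Fiona): course_id=2 -> matches Programming
  - enrollment 4 (Nate): course_id=2 -> matches Programming
  - enrollment 5 (Yara): course_id=NULL, no match -> kept with NULL
  - enrollment 6 (Quinn): course_id=1 -> matches Calculus
  - enrollment 7 (Beth): course_id=2 -> matches Programming
  - enrollment 8 (Eve): course_id=3 -> matches Statistics
  - enrollment 9 (Alice): course_id=2 -> matches Programming
All 9 rows appear; 2 have NULL course.

SQL:
SELECT a.student, b.title AS course
FROM enrollments a
LEFT JOIN courses b ON a.course_id = b.id

Result:
student | course       
--------+--------------
Pete    | NULL         
Dave    | Discrete Math
Fiona   | Programming  
Nate    | Programming  
Yara    | NULL         
Quinn   | Calculus     
Beth    | Programming  
Eve     | Statistics   
Alice   | Programming  
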